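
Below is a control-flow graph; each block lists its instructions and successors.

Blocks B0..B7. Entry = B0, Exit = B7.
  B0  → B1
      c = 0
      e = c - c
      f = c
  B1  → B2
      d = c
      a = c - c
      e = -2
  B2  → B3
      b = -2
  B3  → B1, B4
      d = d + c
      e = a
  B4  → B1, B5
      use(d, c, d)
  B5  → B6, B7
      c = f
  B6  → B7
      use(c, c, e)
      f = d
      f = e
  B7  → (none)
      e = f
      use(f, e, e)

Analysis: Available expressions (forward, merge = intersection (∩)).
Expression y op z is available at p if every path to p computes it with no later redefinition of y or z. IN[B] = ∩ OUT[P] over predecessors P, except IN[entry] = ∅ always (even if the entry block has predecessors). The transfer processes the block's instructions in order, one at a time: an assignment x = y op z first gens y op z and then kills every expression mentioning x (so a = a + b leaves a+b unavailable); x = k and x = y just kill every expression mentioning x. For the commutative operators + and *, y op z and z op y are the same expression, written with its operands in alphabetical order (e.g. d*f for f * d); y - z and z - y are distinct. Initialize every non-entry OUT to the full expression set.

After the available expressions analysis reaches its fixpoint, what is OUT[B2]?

Per-block solution:
  B0:   IN={}   OUT={c-c}
  B1:   IN={c-c}   OUT={c-c}
  B2:   IN={c-c}   OUT={c-c}
  B3:   IN={c-c}   OUT={c-c}
  B4:   IN={c-c}   OUT={c-c}
  B5:   IN={c-c}   OUT={}
  B6:   IN={}   OUT={}
  B7:   IN={}   OUT={}

Merge at B2: IN[B2] = OUT[B1] = {c-c}
Applying B2's transfer function to that IN value gives OUT[B2] (row B2 above).

Answer: {c-c}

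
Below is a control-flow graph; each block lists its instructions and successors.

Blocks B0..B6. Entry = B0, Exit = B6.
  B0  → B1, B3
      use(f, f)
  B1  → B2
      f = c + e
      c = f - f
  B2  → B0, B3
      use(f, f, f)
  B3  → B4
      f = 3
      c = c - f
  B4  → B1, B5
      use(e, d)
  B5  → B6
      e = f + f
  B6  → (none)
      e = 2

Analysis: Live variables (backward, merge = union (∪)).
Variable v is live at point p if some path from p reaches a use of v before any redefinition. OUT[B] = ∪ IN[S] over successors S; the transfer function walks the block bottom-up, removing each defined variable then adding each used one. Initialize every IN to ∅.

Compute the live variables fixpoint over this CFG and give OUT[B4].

Answer: {c, d, e, f}

Working:
Fixpoint table:
  B0:   IN={c, d, e, f}   OUT={c, d, e}
  B1:   IN={c, d, e}   OUT={c, d, e, f}
  B2:   IN={c, d, e, f}   OUT={c, d, e, f}
  B3:   IN={c, d, e}   OUT={c, d, e, f}
  B4:   IN={c, d, e, f}   OUT={c, d, e, f}
  B5:   IN={f}   OUT={}
  B6:   IN={}   OUT={}

Merge at B4: OUT[B4] = IN[B1] ⊔ IN[B5] = {c, d, e, f}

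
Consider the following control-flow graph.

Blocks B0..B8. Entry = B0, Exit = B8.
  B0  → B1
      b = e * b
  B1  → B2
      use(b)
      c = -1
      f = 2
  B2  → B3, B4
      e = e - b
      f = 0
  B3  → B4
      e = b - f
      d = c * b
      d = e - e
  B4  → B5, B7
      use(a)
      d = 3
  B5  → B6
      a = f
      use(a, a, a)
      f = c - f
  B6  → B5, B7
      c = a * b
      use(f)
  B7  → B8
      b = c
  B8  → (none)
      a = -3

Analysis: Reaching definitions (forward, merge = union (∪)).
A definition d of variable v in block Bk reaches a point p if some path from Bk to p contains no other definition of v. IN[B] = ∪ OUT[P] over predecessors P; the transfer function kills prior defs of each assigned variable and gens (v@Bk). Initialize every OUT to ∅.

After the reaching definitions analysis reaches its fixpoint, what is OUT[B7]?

Per-block solution:
  B0: | IN={} | OUT={b@B0}
  B1: | IN={b@B0} | OUT={b@B0, c@B1, f@B1}
  B2: | IN={b@B0, c@B1, f@B1} | OUT={b@B0, c@B1, e@B2, f@B2}
  B3: | IN={b@B0, c@B1, e@B2, f@B2} | OUT={b@B0, c@B1, d@B3, e@B3, f@B2}
  B4: | IN={b@B0, c@B1, d@B3, e@B2, e@B3, f@B2} | OUT={b@B0, c@B1, d@B4, e@B2, e@B3, f@B2}
  B5: | IN={a@B5, b@B0, c@B1, c@B6, d@B4, e@B2, e@B3, f@B2, f@B5} | OUT={a@B5, b@B0, c@B1, c@B6, d@B4, e@B2, e@B3, f@B5}
  B6: | IN={a@B5, b@B0, c@B1, c@B6, d@B4, e@B2, e@B3, f@B5} | OUT={a@B5, b@B0, c@B6, d@B4, e@B2, e@B3, f@B5}
  B7: | IN={a@B5, b@B0, c@B1, c@B6, d@B4, e@B2, e@B3, f@B2, f@B5} | OUT={a@B5, b@B7, c@B1, c@B6, d@B4, e@B2, e@B3, f@B2, f@B5}
  B8: | IN={a@B5, b@B7, c@B1, c@B6, d@B4, e@B2, e@B3, f@B2, f@B5} | OUT={a@B8, b@B7, c@B1, c@B6, d@B4, e@B2, e@B3, f@B2, f@B5}

Merge at B7: IN[B7] = OUT[B4] ⊔ OUT[B6] = {a@B5, b@B0, c@B1, c@B6, d@B4, e@B2, e@B3, f@B2, f@B5}
Applying B7's transfer function to that IN value gives OUT[B7] (row B7 above).

Answer: {a@B5, b@B7, c@B1, c@B6, d@B4, e@B2, e@B3, f@B2, f@B5}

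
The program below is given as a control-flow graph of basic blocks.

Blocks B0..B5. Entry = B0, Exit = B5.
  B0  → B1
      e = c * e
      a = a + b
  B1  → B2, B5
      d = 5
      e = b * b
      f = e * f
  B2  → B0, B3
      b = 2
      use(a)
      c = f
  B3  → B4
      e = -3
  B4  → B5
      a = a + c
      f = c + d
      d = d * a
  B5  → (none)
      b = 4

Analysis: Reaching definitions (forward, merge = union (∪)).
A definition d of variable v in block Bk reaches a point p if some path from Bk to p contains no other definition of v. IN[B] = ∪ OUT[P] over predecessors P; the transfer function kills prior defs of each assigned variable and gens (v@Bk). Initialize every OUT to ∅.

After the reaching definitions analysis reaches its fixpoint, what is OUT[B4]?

Fixpoint table:
  B0: | IN={a@B0, b@B2, c@B2, d@B1, e@B1, f@B1} | OUT={a@B0, b@B2, c@B2, d@B1, e@B0, f@B1}
  B1: | IN={a@B0, b@B2, c@B2, d@B1, e@B0, f@B1} | OUT={a@B0, b@B2, c@B2, d@B1, e@B1, f@B1}
  B2: | IN={a@B0, b@B2, c@B2, d@B1, e@B1, f@B1} | OUT={a@B0, b@B2, c@B2, d@B1, e@B1, f@B1}
  B3: | IN={a@B0, b@B2, c@B2, d@B1, e@B1, f@B1} | OUT={a@B0, b@B2, c@B2, d@B1, e@B3, f@B1}
  B4: | IN={a@B0, b@B2, c@B2, d@B1, e@B3, f@B1} | OUT={a@B4, b@B2, c@B2, d@B4, e@B3, f@B4}
  B5: | IN={a@B0, a@B4, b@B2, c@B2, d@B1, d@B4, e@B1, e@B3, f@B1, f@B4} | OUT={a@B0, a@B4, b@B5, c@B2, d@B1, d@B4, e@B1, e@B3, f@B1, f@B4}

Merge at B4: IN[B4] = OUT[B3] = {a@B0, b@B2, c@B2, d@B1, e@B3, f@B1}
Applying B4's transfer function to that IN value gives OUT[B4] (row B4 above).

Answer: {a@B4, b@B2, c@B2, d@B4, e@B3, f@B4}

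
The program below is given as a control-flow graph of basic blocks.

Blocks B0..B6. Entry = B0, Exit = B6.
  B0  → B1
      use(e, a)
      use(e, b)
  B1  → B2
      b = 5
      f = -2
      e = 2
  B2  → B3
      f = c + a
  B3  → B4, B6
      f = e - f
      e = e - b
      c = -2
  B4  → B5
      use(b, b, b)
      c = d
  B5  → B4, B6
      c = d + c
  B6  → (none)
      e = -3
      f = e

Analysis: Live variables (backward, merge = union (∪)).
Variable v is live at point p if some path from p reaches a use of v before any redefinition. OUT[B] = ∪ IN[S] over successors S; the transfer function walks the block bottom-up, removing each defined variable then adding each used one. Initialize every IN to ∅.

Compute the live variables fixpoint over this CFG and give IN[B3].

Fixpoint table:
  B0:  IN={a, b, c, d, e}  OUT={a, c, d}
  B1:  IN={a, c, d}  OUT={a, b, c, d, e}
  B2:  IN={a, b, c, d, e}  OUT={b, d, e, f}
  B3:  IN={b, d, e, f}  OUT={b, d}
  B4:  IN={b, d}  OUT={b, c, d}
  B5:  IN={b, c, d}  OUT={b, d}
  B6:  IN={}  OUT={}

Merge at B3: OUT[B3] = IN[B4] ⊔ IN[B6] = {b, d}
Applying B3's transfer function to that OUT value gives IN[B3] (row B3 above).

Answer: {b, d, e, f}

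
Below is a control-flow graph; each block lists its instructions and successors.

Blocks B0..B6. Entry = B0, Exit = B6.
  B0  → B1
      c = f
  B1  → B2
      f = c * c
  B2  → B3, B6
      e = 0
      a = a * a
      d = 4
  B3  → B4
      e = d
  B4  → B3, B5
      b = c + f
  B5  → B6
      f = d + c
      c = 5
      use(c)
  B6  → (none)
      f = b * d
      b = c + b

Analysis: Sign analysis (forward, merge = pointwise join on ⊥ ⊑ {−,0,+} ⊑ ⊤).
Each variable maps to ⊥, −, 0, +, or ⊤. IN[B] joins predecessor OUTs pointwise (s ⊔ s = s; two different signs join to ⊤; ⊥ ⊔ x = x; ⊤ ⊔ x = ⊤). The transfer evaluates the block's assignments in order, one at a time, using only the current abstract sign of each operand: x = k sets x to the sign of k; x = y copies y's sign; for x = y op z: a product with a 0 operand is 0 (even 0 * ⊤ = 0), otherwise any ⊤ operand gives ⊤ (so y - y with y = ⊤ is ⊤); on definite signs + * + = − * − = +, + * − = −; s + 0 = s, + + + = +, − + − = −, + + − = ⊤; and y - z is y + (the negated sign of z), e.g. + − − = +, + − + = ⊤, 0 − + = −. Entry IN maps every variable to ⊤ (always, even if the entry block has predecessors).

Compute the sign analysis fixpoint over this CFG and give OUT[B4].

Answer: {a: ⊤, b: ⊤, c: ⊤, d: +, e: +, f: ⊤}

Working:
Per-block solution:
  B0: | IN=(all ⊤) | OUT=(all ⊤)
  B1: | IN=(all ⊤) | OUT=(all ⊤)
  B2: | IN=(all ⊤) | OUT={d:+, e:0; rest ⊤}
  B3: | IN={d:+; rest ⊤} | OUT={d:+, e:+; rest ⊤}
  B4: | IN={d:+, e:+; rest ⊤} | OUT={d:+, e:+; rest ⊤}
  B5: | IN={d:+, e:+; rest ⊤} | OUT={c:+, d:+, e:+; rest ⊤}
  B6: | IN={d:+; rest ⊤} | OUT={d:+; rest ⊤}

Merge at B4: IN[B4] = OUT[B3] = {a: ⊤, b: ⊤, c: ⊤, d: +, e: +, f: ⊤}
Applying B4's transfer function to that IN value gives OUT[B4] (row B4 above).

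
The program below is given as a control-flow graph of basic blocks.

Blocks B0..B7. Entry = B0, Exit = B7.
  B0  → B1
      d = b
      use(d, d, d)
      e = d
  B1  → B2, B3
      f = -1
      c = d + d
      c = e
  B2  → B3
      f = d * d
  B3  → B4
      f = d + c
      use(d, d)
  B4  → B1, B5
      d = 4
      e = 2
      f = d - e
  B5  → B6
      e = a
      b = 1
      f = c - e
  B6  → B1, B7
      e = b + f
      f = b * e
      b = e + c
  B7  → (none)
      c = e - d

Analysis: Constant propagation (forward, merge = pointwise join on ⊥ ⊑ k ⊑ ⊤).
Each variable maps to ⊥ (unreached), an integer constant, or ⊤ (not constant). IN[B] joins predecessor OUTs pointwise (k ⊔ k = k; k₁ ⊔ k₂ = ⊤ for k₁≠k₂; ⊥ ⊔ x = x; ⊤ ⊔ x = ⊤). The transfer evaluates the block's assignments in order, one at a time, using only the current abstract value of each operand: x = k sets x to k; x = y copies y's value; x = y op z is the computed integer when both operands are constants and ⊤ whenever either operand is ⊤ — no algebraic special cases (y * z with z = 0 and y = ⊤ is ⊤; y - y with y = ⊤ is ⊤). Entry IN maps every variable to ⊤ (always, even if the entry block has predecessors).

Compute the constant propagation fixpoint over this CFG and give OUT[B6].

Answer: {a: ⊤, b: ⊤, c: ⊤, d: 4, e: ⊤, f: ⊤}

Trace:
Converged values:
  B0:   IN=(all ⊤)   OUT=(all ⊤)
  B1:   IN=(all ⊤)   OUT={f:-1; rest ⊤}
  B2:   IN={f:-1; rest ⊤}   OUT=(all ⊤)
  B3:   IN=(all ⊤)   OUT=(all ⊤)
  B4:   IN=(all ⊤)   OUT={d:4, e:2, f:2; rest ⊤}
  B5:   IN={d:4, e:2, f:2; rest ⊤}   OUT={b:1, d:4; rest ⊤}
  B6:   IN={b:1, d:4; rest ⊤}   OUT={d:4; rest ⊤}
  B7:   IN={d:4; rest ⊤}   OUT={d:4; rest ⊤}

Merge at B6: IN[B6] = OUT[B5] = {a: ⊤, b: 1, c: ⊤, d: 4, e: ⊤, f: ⊤}
Applying B6's transfer function to that IN value gives OUT[B6] (row B6 above).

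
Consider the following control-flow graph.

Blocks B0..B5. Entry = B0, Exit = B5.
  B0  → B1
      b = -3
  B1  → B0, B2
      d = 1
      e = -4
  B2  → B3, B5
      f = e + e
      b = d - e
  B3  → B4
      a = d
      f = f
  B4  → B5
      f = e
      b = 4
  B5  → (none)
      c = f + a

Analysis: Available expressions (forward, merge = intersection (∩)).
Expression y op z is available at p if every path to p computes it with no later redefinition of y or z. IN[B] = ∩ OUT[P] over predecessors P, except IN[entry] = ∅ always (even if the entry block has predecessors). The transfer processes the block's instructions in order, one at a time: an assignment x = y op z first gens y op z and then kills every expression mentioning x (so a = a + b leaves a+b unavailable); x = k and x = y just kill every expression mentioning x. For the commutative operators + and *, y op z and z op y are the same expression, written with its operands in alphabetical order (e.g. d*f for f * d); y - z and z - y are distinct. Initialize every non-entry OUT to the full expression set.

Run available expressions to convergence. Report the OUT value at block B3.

Answer: {d-e, e+e}

Derivation:
Fixpoint table:
  B0:  IN={}  OUT={}
  B1:  IN={}  OUT={}
  B2:  IN={}  OUT={d-e, e+e}
  B3:  IN={d-e, e+e}  OUT={d-e, e+e}
  B4:  IN={d-e, e+e}  OUT={d-e, e+e}
  B5:  IN={d-e, e+e}  OUT={a+f, d-e, e+e}

Merge at B3: IN[B3] = OUT[B2] = {d-e, e+e}
Applying B3's transfer function to that IN value gives OUT[B3] (row B3 above).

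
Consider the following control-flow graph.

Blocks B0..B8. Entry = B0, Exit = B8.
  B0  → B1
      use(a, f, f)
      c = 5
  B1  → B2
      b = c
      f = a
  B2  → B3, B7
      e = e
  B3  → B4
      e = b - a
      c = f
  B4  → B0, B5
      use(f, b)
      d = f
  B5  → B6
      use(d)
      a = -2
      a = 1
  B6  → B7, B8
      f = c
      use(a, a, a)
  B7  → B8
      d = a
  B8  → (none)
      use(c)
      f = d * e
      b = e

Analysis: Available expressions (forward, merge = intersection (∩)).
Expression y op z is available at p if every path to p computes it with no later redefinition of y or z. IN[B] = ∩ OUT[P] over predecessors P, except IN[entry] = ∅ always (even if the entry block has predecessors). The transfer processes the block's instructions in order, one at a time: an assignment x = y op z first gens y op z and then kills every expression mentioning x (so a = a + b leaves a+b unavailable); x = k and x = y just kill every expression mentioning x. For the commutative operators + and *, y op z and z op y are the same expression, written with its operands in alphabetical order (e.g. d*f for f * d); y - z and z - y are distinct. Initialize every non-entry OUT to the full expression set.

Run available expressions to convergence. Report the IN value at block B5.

Answer: {b-a}

Derivation:
Per-block solution:
  B0: | IN={} | OUT={}
  B1: | IN={} | OUT={}
  B2: | IN={} | OUT={}
  B3: | IN={} | OUT={b-a}
  B4: | IN={b-a} | OUT={b-a}
  B5: | IN={b-a} | OUT={}
  B6: | IN={} | OUT={}
  B7: | IN={} | OUT={}
  B8: | IN={} | OUT={d*e}

Merge at B5: IN[B5] = OUT[B4] = {b-a}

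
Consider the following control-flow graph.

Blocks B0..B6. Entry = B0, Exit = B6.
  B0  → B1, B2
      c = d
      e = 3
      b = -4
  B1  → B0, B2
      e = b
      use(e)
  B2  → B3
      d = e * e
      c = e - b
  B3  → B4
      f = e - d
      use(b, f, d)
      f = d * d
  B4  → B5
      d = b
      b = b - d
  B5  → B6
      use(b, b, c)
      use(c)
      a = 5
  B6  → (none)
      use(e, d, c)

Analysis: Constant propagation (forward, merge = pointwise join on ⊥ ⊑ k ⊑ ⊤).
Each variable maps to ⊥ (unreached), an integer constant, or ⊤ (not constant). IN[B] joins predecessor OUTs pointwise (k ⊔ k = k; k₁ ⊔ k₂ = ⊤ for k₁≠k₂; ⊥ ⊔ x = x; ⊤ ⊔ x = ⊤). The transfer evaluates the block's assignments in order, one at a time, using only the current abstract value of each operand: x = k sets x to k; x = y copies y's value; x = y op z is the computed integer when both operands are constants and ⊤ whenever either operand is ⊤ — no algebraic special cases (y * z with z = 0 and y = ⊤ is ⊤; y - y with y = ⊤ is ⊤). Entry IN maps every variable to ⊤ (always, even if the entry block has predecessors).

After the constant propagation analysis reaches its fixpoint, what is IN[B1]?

Answer: {a: ⊤, b: -4, c: ⊤, d: ⊤, e: 3, f: ⊤}

Working:
Per-block solution:
  B0:   IN=(all ⊤)   OUT={b:-4, e:3; rest ⊤}
  B1:   IN={b:-4, e:3; rest ⊤}   OUT={b:-4, e:-4; rest ⊤}
  B2:   IN={b:-4; rest ⊤}   OUT={b:-4; rest ⊤}
  B3:   IN={b:-4; rest ⊤}   OUT={b:-4; rest ⊤}
  B4:   IN={b:-4; rest ⊤}   OUT={b:0, d:-4; rest ⊤}
  B5:   IN={b:0, d:-4; rest ⊤}   OUT={a:5, b:0, d:-4; rest ⊤}
  B6:   IN={a:5, b:0, d:-4; rest ⊤}   OUT={a:5, b:0, d:-4; rest ⊤}

Merge at B1: IN[B1] = OUT[B0] = {a: ⊤, b: -4, c: ⊤, d: ⊤, e: 3, f: ⊤}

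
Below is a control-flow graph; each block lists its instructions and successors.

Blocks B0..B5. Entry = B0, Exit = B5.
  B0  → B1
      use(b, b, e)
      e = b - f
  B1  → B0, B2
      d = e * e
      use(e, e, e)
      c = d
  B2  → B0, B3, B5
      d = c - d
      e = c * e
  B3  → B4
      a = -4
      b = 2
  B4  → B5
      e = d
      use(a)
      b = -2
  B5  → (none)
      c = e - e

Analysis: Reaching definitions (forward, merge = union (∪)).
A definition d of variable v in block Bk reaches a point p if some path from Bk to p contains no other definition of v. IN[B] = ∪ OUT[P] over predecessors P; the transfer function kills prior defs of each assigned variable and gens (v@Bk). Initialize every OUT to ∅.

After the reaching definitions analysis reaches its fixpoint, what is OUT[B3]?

Per-block solution:
  B0:   IN={c@B1, d@B1, d@B2, e@B0, e@B2}   OUT={c@B1, d@B1, d@B2, e@B0}
  B1:   IN={c@B1, d@B1, d@B2, e@B0}   OUT={c@B1, d@B1, e@B0}
  B2:   IN={c@B1, d@B1, e@B0}   OUT={c@B1, d@B2, e@B2}
  B3:   IN={c@B1, d@B2, e@B2}   OUT={a@B3, b@B3, c@B1, d@B2, e@B2}
  B4:   IN={a@B3, b@B3, c@B1, d@B2, e@B2}   OUT={a@B3, b@B4, c@B1, d@B2, e@B4}
  B5:   IN={a@B3, b@B4, c@B1, d@B2, e@B2, e@B4}   OUT={a@B3, b@B4, c@B5, d@B2, e@B2, e@B4}

Merge at B3: IN[B3] = OUT[B2] = {c@B1, d@B2, e@B2}
Applying B3's transfer function to that IN value gives OUT[B3] (row B3 above).

Answer: {a@B3, b@B3, c@B1, d@B2, e@B2}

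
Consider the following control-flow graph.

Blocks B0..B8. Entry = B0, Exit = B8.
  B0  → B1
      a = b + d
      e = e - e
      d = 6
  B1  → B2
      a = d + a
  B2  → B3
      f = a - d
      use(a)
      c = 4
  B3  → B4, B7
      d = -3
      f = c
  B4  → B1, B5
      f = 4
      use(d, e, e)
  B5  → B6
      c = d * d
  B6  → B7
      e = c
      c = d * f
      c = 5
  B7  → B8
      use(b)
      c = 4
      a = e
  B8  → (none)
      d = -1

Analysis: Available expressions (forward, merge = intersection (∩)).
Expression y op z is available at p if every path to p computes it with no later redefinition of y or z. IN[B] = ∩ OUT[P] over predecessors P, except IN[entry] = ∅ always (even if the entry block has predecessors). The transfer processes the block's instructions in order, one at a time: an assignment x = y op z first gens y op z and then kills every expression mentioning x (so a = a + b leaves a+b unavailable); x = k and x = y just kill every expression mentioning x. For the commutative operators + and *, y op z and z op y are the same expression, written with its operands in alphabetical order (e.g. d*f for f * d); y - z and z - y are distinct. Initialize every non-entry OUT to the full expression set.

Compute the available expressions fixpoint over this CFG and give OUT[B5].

Per-block solution:
  B0:  IN={}  OUT={}
  B1:  IN={}  OUT={}
  B2:  IN={}  OUT={a-d}
  B3:  IN={a-d}  OUT={}
  B4:  IN={}  OUT={}
  B5:  IN={}  OUT={d*d}
  B6:  IN={d*d}  OUT={d*d, d*f}
  B7:  IN={}  OUT={}
  B8:  IN={}  OUT={}

Merge at B5: IN[B5] = OUT[B4] = {}
Applying B5's transfer function to that IN value gives OUT[B5] (row B5 above).

Answer: {d*d}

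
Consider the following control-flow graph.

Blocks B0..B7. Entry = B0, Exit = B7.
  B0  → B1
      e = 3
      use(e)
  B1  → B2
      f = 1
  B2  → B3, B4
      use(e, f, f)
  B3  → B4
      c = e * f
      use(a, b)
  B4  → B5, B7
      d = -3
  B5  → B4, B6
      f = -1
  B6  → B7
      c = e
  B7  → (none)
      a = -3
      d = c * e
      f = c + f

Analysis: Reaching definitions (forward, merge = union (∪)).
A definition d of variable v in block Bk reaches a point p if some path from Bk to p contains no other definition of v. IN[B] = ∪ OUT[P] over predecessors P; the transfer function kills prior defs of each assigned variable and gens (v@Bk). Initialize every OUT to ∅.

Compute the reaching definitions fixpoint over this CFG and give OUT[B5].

Fixpoint table:
  B0: | IN={} | OUT={e@B0}
  B1: | IN={e@B0} | OUT={e@B0, f@B1}
  B2: | IN={e@B0, f@B1} | OUT={e@B0, f@B1}
  B3: | IN={e@B0, f@B1} | OUT={c@B3, e@B0, f@B1}
  B4: | IN={c@B3, d@B4, e@B0, f@B1, f@B5} | OUT={c@B3, d@B4, e@B0, f@B1, f@B5}
  B5: | IN={c@B3, d@B4, e@B0, f@B1, f@B5} | OUT={c@B3, d@B4, e@B0, f@B5}
  B6: | IN={c@B3, d@B4, e@B0, f@B5} | OUT={c@B6, d@B4, e@B0, f@B5}
  B7: | IN={c@B3, c@B6, d@B4, e@B0, f@B1, f@B5} | OUT={a@B7, c@B3, c@B6, d@B7, e@B0, f@B7}

Merge at B5: IN[B5] = OUT[B4] = {c@B3, d@B4, e@B0, f@B1, f@B5}
Applying B5's transfer function to that IN value gives OUT[B5] (row B5 above).

Answer: {c@B3, d@B4, e@B0, f@B5}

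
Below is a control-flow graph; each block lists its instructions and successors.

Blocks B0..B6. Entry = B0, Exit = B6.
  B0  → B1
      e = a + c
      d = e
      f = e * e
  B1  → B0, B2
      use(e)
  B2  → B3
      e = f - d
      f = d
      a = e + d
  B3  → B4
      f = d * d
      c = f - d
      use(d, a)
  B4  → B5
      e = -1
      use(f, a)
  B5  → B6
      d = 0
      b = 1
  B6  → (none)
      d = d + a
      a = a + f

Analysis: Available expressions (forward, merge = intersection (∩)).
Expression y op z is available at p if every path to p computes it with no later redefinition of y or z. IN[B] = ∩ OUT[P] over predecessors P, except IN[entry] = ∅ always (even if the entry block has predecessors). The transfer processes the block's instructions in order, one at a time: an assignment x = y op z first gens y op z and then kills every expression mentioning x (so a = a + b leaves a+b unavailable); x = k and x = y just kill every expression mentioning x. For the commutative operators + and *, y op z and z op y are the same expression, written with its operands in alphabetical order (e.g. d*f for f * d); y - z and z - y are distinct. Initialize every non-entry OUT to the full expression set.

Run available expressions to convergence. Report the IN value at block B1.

Answer: {a+c, e*e}

Working:
Converged values:
  B0:  IN={}  OUT={a+c, e*e}
  B1:  IN={a+c, e*e}  OUT={a+c, e*e}
  B2:  IN={a+c, e*e}  OUT={d+e}
  B3:  IN={d+e}  OUT={d*d, d+e, f-d}
  B4:  IN={d*d, d+e, f-d}  OUT={d*d, f-d}
  B5:  IN={d*d, f-d}  OUT={}
  B6:  IN={}  OUT={}

Merge at B1: IN[B1] = OUT[B0] = {a+c, e*e}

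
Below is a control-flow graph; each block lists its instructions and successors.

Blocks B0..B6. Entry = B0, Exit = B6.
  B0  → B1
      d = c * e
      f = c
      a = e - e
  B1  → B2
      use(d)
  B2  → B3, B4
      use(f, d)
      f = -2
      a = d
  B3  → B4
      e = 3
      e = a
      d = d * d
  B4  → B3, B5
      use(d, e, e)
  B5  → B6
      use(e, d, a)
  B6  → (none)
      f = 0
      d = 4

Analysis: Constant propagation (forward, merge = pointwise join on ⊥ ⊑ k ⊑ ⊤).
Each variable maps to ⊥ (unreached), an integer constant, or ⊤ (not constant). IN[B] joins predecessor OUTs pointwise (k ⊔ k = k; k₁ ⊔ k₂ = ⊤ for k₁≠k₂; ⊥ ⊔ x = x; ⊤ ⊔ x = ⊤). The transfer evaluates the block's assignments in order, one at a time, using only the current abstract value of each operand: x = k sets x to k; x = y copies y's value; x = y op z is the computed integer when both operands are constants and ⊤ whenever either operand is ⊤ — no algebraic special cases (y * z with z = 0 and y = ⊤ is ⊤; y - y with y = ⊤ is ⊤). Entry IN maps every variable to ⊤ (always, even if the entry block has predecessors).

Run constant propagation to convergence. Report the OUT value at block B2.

Answer: {a: ⊤, b: ⊤, c: ⊤, d: ⊤, e: ⊤, f: -2}

Derivation:
Per-block solution:
  B0:   IN=(all ⊤)   OUT=(all ⊤)
  B1:   IN=(all ⊤)   OUT=(all ⊤)
  B2:   IN=(all ⊤)   OUT={f:-2; rest ⊤}
  B3:   IN={f:-2; rest ⊤}   OUT={f:-2; rest ⊤}
  B4:   IN={f:-2; rest ⊤}   OUT={f:-2; rest ⊤}
  B5:   IN={f:-2; rest ⊤}   OUT={f:-2; rest ⊤}
  B6:   IN={f:-2; rest ⊤}   OUT={d:4, f:0; rest ⊤}

Merge at B2: IN[B2] = OUT[B1] = {a: ⊤, b: ⊤, c: ⊤, d: ⊤, e: ⊤, f: ⊤}
Applying B2's transfer function to that IN value gives OUT[B2] (row B2 above).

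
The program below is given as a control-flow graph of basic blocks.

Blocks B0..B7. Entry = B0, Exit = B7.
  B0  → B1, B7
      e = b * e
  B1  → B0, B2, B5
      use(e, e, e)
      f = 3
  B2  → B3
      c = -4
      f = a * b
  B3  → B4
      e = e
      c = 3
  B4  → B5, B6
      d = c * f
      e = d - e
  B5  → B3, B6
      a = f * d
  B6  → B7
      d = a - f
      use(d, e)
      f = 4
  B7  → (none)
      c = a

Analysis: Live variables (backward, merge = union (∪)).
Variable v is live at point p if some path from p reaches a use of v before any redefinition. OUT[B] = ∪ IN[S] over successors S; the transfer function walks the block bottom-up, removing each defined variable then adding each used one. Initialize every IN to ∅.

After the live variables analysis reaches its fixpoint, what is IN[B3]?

Answer: {a, e, f}

Working:
Converged values:
  B0:   IN={a, b, d, e}   OUT={a, b, d, e}
  B1:   IN={a, b, d, e}   OUT={a, b, d, e, f}
  B2:   IN={a, b, e}   OUT={a, e, f}
  B3:   IN={a, e, f}   OUT={a, c, e, f}
  B4:   IN={a, c, e, f}   OUT={a, d, e, f}
  B5:   IN={d, e, f}   OUT={a, e, f}
  B6:   IN={a, e, f}   OUT={a}
  B7:   IN={a}   OUT={}

Merge at B3: OUT[B3] = IN[B4] = {a, c, e, f}
Applying B3's transfer function to that OUT value gives IN[B3] (row B3 above).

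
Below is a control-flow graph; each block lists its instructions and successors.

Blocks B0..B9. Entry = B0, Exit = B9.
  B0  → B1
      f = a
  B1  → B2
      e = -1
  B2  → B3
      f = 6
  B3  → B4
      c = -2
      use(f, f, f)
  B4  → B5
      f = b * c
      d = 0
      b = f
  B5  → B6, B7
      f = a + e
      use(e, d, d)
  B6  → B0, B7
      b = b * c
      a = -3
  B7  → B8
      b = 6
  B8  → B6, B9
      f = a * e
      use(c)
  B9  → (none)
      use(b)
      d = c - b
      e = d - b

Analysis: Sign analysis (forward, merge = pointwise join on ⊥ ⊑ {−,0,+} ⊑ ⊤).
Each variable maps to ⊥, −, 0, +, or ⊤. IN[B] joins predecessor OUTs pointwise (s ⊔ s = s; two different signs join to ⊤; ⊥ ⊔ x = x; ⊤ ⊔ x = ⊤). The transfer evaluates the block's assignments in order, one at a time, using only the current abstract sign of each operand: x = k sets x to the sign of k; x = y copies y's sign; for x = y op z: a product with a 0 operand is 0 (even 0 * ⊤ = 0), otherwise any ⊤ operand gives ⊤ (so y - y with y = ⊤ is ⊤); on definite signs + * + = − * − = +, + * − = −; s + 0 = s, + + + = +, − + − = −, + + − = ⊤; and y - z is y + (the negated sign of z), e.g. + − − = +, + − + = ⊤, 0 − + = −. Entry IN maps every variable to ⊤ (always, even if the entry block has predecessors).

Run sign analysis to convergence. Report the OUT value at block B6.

Answer: {a: -, b: ⊤, c: -, d: 0, e: -, f: ⊤}

Derivation:
Converged values:
  B0:  IN=(all ⊤)  OUT=(all ⊤)
  B1:  IN=(all ⊤)  OUT={e:-; rest ⊤}
  B2:  IN={e:-; rest ⊤}  OUT={e:-, f:+; rest ⊤}
  B3:  IN={e:-, f:+; rest ⊤}  OUT={c:-, e:-, f:+; rest ⊤}
  B4:  IN={c:-, e:-, f:+; rest ⊤}  OUT={c:-, d:0, e:-; rest ⊤}
  B5:  IN={c:-, d:0, e:-; rest ⊤}  OUT={c:-, d:0, e:-; rest ⊤}
  B6:  IN={c:-, d:0, e:-; rest ⊤}  OUT={a:-, c:-, d:0, e:-; rest ⊤}
  B7:  IN={c:-, d:0, e:-; rest ⊤}  OUT={b:+, c:-, d:0, e:-; rest ⊤}
  B8:  IN={b:+, c:-, d:0, e:-; rest ⊤}  OUT={b:+, c:-, d:0, e:-; rest ⊤}
  B9:  IN={b:+, c:-, d:0, e:-; rest ⊤}  OUT={b:+, c:-, d:-, e:-; rest ⊤}

Merge at B6: IN[B6] = OUT[B5] ⊔ OUT[B8] = {a: ⊤, b: ⊤, c: -, d: 0, e: -, f: ⊤}
Applying B6's transfer function to that IN value gives OUT[B6] (row B6 above).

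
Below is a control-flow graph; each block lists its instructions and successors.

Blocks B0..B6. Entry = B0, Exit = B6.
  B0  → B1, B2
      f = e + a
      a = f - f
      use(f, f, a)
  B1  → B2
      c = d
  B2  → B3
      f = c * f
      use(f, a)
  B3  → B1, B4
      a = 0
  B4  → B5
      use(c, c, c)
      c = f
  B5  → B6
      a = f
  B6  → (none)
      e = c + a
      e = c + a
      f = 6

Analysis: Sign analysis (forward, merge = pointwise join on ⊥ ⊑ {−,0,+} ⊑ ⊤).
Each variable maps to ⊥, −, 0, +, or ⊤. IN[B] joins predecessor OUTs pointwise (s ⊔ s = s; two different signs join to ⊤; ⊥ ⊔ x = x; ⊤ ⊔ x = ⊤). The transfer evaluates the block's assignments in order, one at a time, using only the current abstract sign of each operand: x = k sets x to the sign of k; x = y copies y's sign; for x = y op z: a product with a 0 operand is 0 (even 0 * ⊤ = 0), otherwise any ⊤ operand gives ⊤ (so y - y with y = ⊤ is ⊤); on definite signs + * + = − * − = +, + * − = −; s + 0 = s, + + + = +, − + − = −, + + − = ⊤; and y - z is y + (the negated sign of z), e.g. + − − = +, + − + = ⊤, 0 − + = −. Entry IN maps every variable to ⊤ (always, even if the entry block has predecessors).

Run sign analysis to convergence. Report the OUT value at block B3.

Converged values:
  B0:   IN=(all ⊤)   OUT=(all ⊤)
  B1:   IN=(all ⊤)   OUT=(all ⊤)
  B2:   IN=(all ⊤)   OUT=(all ⊤)
  B3:   IN=(all ⊤)   OUT={a:0; rest ⊤}
  B4:   IN={a:0; rest ⊤}   OUT={a:0; rest ⊤}
  B5:   IN={a:0; rest ⊤}   OUT=(all ⊤)
  B6:   IN=(all ⊤)   OUT={f:+; rest ⊤}

Merge at B3: IN[B3] = OUT[B2] = {a: ⊤, b: ⊤, c: ⊤, d: ⊤, e: ⊤, f: ⊤}
Applying B3's transfer function to that IN value gives OUT[B3] (row B3 above).

Answer: {a: 0, b: ⊤, c: ⊤, d: ⊤, e: ⊤, f: ⊤}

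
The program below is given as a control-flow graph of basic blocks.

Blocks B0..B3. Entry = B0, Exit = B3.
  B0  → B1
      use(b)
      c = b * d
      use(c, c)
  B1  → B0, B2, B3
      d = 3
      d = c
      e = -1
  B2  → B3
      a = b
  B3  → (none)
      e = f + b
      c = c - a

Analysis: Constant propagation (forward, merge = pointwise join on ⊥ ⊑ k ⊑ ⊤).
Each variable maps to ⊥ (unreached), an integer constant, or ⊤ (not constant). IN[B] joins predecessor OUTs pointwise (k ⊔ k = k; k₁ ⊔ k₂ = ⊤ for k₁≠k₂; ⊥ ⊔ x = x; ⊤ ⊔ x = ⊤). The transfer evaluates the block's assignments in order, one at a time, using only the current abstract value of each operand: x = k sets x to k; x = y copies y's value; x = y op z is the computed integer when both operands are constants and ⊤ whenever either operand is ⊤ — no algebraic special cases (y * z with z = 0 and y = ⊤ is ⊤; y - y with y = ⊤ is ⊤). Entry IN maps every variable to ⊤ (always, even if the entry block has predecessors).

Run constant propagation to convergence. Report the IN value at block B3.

Answer: {a: ⊤, b: ⊤, c: ⊤, d: ⊤, e: -1, f: ⊤}

Trace:
Fixpoint table:
  B0:  IN=(all ⊤)  OUT=(all ⊤)
  B1:  IN=(all ⊤)  OUT={e:-1; rest ⊤}
  B2:  IN={e:-1; rest ⊤}  OUT={e:-1; rest ⊤}
  B3:  IN={e:-1; rest ⊤}  OUT=(all ⊤)

Merge at B3: IN[B3] = OUT[B1] ⊔ OUT[B2] = {a: ⊤, b: ⊤, c: ⊤, d: ⊤, e: -1, f: ⊤}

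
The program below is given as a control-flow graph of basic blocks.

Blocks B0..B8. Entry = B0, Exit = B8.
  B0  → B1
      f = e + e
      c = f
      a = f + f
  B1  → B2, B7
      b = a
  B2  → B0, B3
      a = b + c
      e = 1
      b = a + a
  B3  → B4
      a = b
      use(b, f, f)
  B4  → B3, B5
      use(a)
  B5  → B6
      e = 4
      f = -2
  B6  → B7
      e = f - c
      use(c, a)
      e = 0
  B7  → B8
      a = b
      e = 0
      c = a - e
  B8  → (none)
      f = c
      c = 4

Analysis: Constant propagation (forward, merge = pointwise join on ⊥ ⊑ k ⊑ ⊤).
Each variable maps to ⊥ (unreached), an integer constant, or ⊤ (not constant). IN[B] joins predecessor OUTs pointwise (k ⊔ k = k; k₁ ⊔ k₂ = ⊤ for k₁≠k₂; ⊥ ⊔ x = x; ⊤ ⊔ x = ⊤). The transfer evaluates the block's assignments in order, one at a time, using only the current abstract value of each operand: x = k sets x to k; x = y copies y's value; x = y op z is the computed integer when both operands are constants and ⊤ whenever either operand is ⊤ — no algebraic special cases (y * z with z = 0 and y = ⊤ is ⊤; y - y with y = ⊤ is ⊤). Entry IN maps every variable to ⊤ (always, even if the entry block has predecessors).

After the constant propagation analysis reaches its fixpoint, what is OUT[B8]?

Answer: {a: ⊤, b: ⊤, c: 4, d: ⊤, e: 0, f: ⊤}

Working:
Converged values:
  B0: | IN=(all ⊤) | OUT=(all ⊤)
  B1: | IN=(all ⊤) | OUT=(all ⊤)
  B2: | IN=(all ⊤) | OUT={e:1; rest ⊤}
  B3: | IN={e:1; rest ⊤} | OUT={e:1; rest ⊤}
  B4: | IN={e:1; rest ⊤} | OUT={e:1; rest ⊤}
  B5: | IN={e:1; rest ⊤} | OUT={e:4, f:-2; rest ⊤}
  B6: | IN={e:4, f:-2; rest ⊤} | OUT={e:0, f:-2; rest ⊤}
  B7: | IN=(all ⊤) | OUT={e:0; rest ⊤}
  B8: | IN={e:0; rest ⊤} | OUT={c:4, e:0; rest ⊤}

Merge at B8: IN[B8] = OUT[B7] = {a: ⊤, b: ⊤, c: ⊤, d: ⊤, e: 0, f: ⊤}
Applying B8's transfer function to that IN value gives OUT[B8] (row B8 above).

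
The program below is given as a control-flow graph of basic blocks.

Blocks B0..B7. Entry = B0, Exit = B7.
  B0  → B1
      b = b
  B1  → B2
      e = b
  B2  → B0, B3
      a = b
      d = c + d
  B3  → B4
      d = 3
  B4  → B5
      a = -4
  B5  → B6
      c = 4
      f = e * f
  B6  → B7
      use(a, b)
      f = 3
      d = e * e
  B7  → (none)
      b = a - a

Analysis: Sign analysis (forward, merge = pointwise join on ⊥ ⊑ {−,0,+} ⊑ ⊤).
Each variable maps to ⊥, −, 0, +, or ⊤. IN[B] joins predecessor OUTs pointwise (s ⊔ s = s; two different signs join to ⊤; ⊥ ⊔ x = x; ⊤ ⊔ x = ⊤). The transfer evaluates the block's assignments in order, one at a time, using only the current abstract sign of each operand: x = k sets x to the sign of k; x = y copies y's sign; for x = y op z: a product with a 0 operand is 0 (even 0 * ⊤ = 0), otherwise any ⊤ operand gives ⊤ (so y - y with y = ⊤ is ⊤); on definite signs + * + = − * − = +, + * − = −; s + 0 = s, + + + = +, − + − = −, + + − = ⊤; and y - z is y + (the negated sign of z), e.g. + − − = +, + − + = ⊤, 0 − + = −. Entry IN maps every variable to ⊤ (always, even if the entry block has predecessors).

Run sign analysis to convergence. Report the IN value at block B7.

Answer: {a: -, b: ⊤, c: +, d: ⊤, e: ⊤, f: +}

Working:
Converged values:
  B0: | IN=(all ⊤) | OUT=(all ⊤)
  B1: | IN=(all ⊤) | OUT=(all ⊤)
  B2: | IN=(all ⊤) | OUT=(all ⊤)
  B3: | IN=(all ⊤) | OUT={d:+; rest ⊤}
  B4: | IN={d:+; rest ⊤} | OUT={a:-, d:+; rest ⊤}
  B5: | IN={a:-, d:+; rest ⊤} | OUT={a:-, c:+, d:+; rest ⊤}
  B6: | IN={a:-, c:+, d:+; rest ⊤} | OUT={a:-, c:+, f:+; rest ⊤}
  B7: | IN={a:-, c:+, f:+; rest ⊤} | OUT={a:-, c:+, f:+; rest ⊤}

Merge at B7: IN[B7] = OUT[B6] = {a: -, b: ⊤, c: +, d: ⊤, e: ⊤, f: +}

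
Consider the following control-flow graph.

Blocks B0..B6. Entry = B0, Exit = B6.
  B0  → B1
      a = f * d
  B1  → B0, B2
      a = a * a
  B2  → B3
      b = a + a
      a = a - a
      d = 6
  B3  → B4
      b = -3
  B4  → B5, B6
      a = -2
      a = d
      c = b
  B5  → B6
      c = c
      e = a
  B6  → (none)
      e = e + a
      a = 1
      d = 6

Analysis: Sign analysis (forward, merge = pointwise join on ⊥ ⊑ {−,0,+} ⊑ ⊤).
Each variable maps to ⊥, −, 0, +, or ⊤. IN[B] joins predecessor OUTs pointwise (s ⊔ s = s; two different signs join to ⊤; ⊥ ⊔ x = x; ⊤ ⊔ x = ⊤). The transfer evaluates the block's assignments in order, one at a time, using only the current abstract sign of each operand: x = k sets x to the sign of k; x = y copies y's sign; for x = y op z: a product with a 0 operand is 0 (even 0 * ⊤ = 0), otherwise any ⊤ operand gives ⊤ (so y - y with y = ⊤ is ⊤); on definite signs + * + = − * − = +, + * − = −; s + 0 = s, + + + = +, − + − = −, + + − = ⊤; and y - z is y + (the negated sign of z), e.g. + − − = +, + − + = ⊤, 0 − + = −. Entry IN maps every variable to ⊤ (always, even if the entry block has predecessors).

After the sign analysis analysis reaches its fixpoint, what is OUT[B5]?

Per-block solution:
  B0:  IN=(all ⊤)  OUT=(all ⊤)
  B1:  IN=(all ⊤)  OUT=(all ⊤)
  B2:  IN=(all ⊤)  OUT={d:+; rest ⊤}
  B3:  IN={d:+; rest ⊤}  OUT={b:-, d:+; rest ⊤}
  B4:  IN={b:-, d:+; rest ⊤}  OUT={a:+, b:-, c:-, d:+; rest ⊤}
  B5:  IN={a:+, b:-, c:-, d:+; rest ⊤}  OUT={a:+, b:-, c:-, d:+, e:+; rest ⊤}
  B6:  IN={a:+, b:-, c:-, d:+; rest ⊤}  OUT={a:+, b:-, c:-, d:+; rest ⊤}

Merge at B5: IN[B5] = OUT[B4] = {a: +, b: -, c: -, d: +, e: ⊤, f: ⊤}
Applying B5's transfer function to that IN value gives OUT[B5] (row B5 above).

Answer: {a: +, b: -, c: -, d: +, e: +, f: ⊤}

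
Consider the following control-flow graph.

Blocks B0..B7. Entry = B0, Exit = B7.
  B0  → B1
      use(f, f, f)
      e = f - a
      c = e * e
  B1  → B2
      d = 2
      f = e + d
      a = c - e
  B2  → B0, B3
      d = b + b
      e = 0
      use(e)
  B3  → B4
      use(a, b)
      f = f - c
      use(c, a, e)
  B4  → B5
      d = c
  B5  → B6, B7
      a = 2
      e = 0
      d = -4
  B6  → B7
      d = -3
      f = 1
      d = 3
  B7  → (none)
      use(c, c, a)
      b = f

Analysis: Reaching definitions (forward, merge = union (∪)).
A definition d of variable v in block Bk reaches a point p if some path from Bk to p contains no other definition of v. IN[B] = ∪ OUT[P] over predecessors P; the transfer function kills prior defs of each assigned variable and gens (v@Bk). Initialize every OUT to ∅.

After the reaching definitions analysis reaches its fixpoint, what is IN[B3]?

Answer: {a@B1, c@B0, d@B2, e@B2, f@B1}

Trace:
Per-block solution:
  B0:  IN={a@B1, c@B0, d@B2, e@B2, f@B1}  OUT={a@B1, c@B0, d@B2, e@B0, f@B1}
  B1:  IN={a@B1, c@B0, d@B2, e@B0, f@B1}  OUT={a@B1, c@B0, d@B1, e@B0, f@B1}
  B2:  IN={a@B1, c@B0, d@B1, e@B0, f@B1}  OUT={a@B1, c@B0, d@B2, e@B2, f@B1}
  B3:  IN={a@B1, c@B0, d@B2, e@B2, f@B1}  OUT={a@B1, c@B0, d@B2, e@B2, f@B3}
  B4:  IN={a@B1, c@B0, d@B2, e@B2, f@B3}  OUT={a@B1, c@B0, d@B4, e@B2, f@B3}
  B5:  IN={a@B1, c@B0, d@B4, e@B2, f@B3}  OUT={a@B5, c@B0, d@B5, e@B5, f@B3}
  B6:  IN={a@B5, c@B0, d@B5, e@B5, f@B3}  OUT={a@B5, c@B0, d@B6, e@B5, f@B6}
  B7:  IN={a@B5, c@B0, d@B5, d@B6, e@B5, f@B3, f@B6}  OUT={a@B5, b@B7, c@B0, d@B5, d@B6, e@B5, f@B3, f@B6}

Merge at B3: IN[B3] = OUT[B2] = {a@B1, c@B0, d@B2, e@B2, f@B1}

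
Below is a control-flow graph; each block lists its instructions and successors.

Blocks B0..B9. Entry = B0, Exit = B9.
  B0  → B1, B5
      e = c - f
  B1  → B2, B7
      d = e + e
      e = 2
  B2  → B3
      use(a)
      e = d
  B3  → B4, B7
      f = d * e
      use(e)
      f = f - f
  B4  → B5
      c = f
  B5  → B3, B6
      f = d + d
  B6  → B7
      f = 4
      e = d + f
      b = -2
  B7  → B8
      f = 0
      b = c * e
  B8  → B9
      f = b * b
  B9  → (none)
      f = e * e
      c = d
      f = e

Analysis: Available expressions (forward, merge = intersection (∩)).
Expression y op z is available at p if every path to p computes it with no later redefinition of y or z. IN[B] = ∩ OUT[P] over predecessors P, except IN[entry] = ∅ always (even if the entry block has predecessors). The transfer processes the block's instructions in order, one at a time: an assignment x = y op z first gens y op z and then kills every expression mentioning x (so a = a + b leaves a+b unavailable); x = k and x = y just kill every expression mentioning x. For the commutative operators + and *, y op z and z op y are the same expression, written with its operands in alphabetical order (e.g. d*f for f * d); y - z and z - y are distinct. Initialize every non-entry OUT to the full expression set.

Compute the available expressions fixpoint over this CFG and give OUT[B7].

Per-block solution:
  B0:   IN={}   OUT={c-f}
  B1:   IN={c-f}   OUT={c-f}
  B2:   IN={c-f}   OUT={c-f}
  B3:   IN={}   OUT={d*e}
  B4:   IN={d*e}   OUT={d*e}
  B5:   IN={}   OUT={d+d}
  B6:   IN={d+d}   OUT={d+d, d+f}
  B7:   IN={}   OUT={c*e}
  B8:   IN={c*e}   OUT={b*b, c*e}
  B9:   IN={b*b, c*e}   OUT={b*b, e*e}

Merge at B7: IN[B7] = OUT[B1] ∩ OUT[B3] ∩ OUT[B6] = {}
Applying B7's transfer function to that IN value gives OUT[B7] (row B7 above).

Answer: {c*e}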